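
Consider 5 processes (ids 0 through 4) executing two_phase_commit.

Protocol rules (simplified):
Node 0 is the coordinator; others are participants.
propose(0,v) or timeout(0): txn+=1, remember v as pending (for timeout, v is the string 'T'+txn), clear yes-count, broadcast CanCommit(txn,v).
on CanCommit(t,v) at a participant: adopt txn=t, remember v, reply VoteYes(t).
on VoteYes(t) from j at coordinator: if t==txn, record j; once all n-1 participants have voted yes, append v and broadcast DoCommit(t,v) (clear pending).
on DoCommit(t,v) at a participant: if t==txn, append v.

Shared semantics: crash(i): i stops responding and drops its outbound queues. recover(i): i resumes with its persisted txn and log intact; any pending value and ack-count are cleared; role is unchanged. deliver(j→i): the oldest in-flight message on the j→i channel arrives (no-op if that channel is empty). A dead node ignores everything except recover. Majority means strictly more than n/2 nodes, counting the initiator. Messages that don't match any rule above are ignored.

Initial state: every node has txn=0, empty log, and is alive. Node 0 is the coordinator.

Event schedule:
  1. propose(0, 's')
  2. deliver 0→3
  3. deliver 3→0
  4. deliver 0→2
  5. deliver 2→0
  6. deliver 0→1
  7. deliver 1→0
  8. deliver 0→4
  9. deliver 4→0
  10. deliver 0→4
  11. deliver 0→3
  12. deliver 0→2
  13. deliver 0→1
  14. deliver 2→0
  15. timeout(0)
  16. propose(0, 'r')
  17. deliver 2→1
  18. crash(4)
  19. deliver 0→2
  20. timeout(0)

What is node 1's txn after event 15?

1

[1] propose(0,'s') → N0(coor t1 [-])
[2] deliver 0→3 → N3(part t1 [-])
[3] deliver 3→0 → ∅
[4] deliver 0→2 → N2(part t1 [-])
[5] deliver 2→0 → ∅
[6] deliver 0→1 → N1(part t1 [-])
[7] deliver 1→0 → ∅
[8] deliver 0→4 → N4(part t1 [-])
[9] deliver 4→0 → N0(coor t1 [s])
[10] deliver 0→4 → N4(part t1 [s])
[11] deliver 0→3 → N3(part t1 [s])
[12] deliver 0→2 → N2(part t1 [s])
[13] deliver 0→1 → N1(part t1 [s])
[14] deliver 2→0 → ∅
[15] timeout(0) → N0(coor t2 [s])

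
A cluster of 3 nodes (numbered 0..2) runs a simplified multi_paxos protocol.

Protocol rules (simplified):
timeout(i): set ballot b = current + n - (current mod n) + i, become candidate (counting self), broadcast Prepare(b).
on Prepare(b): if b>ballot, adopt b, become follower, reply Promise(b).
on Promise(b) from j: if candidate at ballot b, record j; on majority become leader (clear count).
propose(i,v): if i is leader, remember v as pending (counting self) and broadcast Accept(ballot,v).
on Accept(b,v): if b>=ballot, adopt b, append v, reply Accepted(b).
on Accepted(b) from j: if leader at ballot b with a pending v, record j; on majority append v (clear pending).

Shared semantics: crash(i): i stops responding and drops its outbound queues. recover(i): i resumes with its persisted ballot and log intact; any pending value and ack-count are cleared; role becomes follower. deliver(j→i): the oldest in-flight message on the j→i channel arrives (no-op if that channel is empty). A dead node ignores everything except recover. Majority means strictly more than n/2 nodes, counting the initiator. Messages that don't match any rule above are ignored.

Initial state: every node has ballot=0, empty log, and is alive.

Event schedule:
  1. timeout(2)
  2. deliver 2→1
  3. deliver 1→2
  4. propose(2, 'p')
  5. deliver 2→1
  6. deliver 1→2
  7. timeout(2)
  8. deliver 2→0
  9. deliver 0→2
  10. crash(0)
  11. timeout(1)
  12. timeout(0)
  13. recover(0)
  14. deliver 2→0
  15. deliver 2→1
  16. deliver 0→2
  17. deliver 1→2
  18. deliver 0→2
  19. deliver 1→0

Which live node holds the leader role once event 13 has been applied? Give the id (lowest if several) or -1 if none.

-1

e1 timeout(2): 2[cand,b=5,-]
e2 deliver 2→1: 1[foll,b=5,-]
e3 deliver 1→2: 2[lead,b=5,-]
e4 propose(2,'p'): ·
e5 deliver 2→1: 1[foll,b=5,p]
e6 deliver 1→2: 2[lead,b=5,p]
e7 timeout(2): 2[cand,b=8,p]
e8 deliver 2→0: 0[foll,b=5,-]
e9 deliver 0→2: ·
e10 crash(0): 0[✗foll,b=5,-]
e11 timeout(1): 1[cand,b=7,p]
e12 timeout(0): ·
e13 recover(0): 0[foll,b=5,-]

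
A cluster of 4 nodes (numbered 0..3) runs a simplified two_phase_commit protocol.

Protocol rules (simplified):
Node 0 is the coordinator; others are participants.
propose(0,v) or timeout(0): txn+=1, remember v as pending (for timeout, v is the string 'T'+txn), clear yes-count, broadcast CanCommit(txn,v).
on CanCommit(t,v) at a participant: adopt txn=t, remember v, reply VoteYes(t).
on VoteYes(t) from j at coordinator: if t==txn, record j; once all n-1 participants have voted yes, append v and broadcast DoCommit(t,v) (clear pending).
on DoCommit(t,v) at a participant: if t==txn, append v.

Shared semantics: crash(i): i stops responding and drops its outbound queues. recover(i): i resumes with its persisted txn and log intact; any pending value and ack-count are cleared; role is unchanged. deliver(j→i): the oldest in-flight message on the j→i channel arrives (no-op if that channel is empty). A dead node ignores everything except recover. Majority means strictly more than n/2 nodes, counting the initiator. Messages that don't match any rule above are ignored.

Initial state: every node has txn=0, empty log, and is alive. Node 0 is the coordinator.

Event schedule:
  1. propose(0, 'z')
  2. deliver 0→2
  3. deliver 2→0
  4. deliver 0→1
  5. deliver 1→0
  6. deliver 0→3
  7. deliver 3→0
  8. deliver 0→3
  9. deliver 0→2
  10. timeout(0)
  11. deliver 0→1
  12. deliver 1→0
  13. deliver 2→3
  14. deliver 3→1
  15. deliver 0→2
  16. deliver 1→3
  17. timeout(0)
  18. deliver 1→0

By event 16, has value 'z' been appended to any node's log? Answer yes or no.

yes

after 1 — propose(0,'z'): n0:coor/t1/[-]
after 2 — deliver 0→2: n2:part/t1/[-]
after 3 — deliver 2→0: ·
after 4 — deliver 0→1: n1:part/t1/[-]
after 5 — deliver 1→0: ·
after 6 — deliver 0→3: n3:part/t1/[-]
after 7 — deliver 3→0: n0:coor/t1/[z]
after 8 — deliver 0→3: n3:part/t1/[z]
after 9 — deliver 0→2: n2:part/t1/[z]
after 10 — timeout(0): n0:coor/t2/[z]
after 11 — deliver 0→1: n1:part/t1/[z]
after 12 — deliver 1→0: ·
after 13 — deliver 2→3: ·
after 14 — deliver 3→1: ·
after 15 — deliver 0→2: n2:part/t2/[z]
after 16 — deliver 1→3: ·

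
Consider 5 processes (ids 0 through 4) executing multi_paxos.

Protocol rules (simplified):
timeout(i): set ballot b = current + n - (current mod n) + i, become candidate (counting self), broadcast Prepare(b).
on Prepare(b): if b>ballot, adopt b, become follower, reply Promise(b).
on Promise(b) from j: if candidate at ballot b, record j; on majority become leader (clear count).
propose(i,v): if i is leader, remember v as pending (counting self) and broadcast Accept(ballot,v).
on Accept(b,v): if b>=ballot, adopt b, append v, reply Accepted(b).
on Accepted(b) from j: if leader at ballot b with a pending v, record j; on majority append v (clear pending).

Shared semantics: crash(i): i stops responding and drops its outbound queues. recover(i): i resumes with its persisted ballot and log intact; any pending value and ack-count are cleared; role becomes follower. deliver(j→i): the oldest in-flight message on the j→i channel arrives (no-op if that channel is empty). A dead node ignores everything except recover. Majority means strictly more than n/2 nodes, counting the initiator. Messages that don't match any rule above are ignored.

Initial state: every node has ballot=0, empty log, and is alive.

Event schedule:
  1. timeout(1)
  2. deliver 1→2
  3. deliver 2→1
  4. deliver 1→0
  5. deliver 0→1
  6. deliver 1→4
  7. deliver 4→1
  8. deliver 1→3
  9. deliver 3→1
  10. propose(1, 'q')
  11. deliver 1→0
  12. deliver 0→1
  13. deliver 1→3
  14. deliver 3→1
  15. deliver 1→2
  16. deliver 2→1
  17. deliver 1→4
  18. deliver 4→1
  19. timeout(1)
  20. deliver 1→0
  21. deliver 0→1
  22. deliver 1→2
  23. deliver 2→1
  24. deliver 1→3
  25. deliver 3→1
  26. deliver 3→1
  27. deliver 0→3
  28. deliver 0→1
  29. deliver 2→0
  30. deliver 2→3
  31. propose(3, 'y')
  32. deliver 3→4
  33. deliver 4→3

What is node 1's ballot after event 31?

11

step 1 timeout(1): 1={cand,b=6,log=-}
step 2 deliver 1→2: 2={foll,b=6,log=-}
step 3 deliver 2→1: —
step 4 deliver 1→0: 0={foll,b=6,log=-}
step 5 deliver 0→1: 1={lead,b=6,log=-}
step 6 deliver 1→4: 4={foll,b=6,log=-}
step 7 deliver 4→1: —
step 8 deliver 1→3: 3={foll,b=6,log=-}
step 9 deliver 3→1: —
step 10 propose(1,'q'): —
step 11 deliver 1→0: 0={foll,b=6,log=q}
step 12 deliver 0→1: —
step 13 deliver 1→3: 3={foll,b=6,log=q}
step 14 deliver 3→1: 1={lead,b=6,log=q}
step 15 deliver 1→2: 2={foll,b=6,log=q}
step 16 deliver 2→1: —
step 17 deliver 1→4: 4={foll,b=6,log=q}
step 18 deliver 4→1: —
step 19 timeout(1): 1={cand,b=11,log=q}
step 20 deliver 1→0: 0={foll,b=11,log=q}
step 21 deliver 0→1: —
step 22 deliver 1→2: 2={foll,b=11,log=q}
step 23 deliver 2→1: 1={lead,b=11,log=q}
step 24 deliver 1→3: 3={foll,b=11,log=q}
step 25 deliver 3→1: —
step 26 deliver 3→1: —
step 27 deliver 0→3: —
step 28 deliver 0→1: —
step 29 deliver 2→0: —
step 30 deliver 2→3: —
step 31 propose(3,'y'): —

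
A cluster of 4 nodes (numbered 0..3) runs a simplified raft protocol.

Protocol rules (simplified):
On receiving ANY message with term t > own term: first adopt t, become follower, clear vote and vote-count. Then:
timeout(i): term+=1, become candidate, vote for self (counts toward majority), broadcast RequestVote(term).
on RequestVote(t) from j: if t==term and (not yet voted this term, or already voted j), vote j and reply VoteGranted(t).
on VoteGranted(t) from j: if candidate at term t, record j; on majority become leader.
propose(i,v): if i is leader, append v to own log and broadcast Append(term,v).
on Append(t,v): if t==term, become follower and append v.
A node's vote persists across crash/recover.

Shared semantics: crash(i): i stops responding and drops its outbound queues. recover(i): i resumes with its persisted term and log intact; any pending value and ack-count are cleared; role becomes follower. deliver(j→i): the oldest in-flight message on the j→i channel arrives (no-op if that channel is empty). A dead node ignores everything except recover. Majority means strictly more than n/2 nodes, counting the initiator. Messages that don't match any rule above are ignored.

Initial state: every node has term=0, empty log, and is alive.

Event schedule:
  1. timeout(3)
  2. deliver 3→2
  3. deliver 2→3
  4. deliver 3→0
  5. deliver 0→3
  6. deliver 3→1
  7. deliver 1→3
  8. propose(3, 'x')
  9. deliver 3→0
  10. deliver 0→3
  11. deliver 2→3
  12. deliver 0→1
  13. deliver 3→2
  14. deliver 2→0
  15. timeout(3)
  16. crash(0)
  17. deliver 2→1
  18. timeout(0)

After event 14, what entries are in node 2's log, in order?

x

e1 timeout(3): 3[cand,t=1,-]
e2 deliver 3→2: 2[foll,t=1,-]
e3 deliver 2→3: ·
e4 deliver 3→0: 0[foll,t=1,-]
e5 deliver 0→3: 3[lead,t=1,-]
e6 deliver 3→1: 1[foll,t=1,-]
e7 deliver 1→3: ·
e8 propose(3,'x'): 3[lead,t=1,x]
e9 deliver 3→0: 0[foll,t=1,x]
e10 deliver 0→3: ·
e11 deliver 2→3: ·
e12 deliver 0→1: ·
e13 deliver 3→2: 2[foll,t=1,x]
e14 deliver 2→0: ·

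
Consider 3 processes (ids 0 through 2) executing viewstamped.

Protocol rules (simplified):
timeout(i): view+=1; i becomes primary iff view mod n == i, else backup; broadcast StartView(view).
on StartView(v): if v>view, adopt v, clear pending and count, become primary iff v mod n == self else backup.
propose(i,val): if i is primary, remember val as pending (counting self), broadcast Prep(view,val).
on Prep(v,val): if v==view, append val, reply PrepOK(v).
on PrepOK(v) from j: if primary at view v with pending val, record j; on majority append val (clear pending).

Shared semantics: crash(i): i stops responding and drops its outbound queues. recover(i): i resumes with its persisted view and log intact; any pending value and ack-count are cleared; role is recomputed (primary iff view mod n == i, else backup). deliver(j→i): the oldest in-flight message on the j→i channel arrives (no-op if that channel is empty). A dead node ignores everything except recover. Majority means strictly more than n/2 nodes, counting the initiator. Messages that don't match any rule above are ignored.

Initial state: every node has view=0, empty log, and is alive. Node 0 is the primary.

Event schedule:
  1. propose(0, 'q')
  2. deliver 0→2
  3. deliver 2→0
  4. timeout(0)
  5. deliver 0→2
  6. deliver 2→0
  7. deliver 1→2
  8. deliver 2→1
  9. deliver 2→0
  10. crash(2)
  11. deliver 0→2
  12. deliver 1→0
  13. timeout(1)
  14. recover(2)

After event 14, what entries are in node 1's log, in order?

e1 propose(0,'q'): ·
e2 deliver 0→2: 2[back,v=0,q]
e3 deliver 2→0: 0[prim,v=0,q]
e4 timeout(0): 0[back,v=1,q]
e5 deliver 0→2: 2[back,v=1,q]
e6 deliver 2→0: ·
e7 deliver 1→2: ·
e8 deliver 2→1: ·
e9 deliver 2→0: ·
e10 crash(2): 2[✗back,v=1,q]
e11 deliver 0→2: ·
e12 deliver 1→0: ·
e13 timeout(1): 1[prim,v=1,-]
e14 recover(2): 2[back,v=1,q]

empty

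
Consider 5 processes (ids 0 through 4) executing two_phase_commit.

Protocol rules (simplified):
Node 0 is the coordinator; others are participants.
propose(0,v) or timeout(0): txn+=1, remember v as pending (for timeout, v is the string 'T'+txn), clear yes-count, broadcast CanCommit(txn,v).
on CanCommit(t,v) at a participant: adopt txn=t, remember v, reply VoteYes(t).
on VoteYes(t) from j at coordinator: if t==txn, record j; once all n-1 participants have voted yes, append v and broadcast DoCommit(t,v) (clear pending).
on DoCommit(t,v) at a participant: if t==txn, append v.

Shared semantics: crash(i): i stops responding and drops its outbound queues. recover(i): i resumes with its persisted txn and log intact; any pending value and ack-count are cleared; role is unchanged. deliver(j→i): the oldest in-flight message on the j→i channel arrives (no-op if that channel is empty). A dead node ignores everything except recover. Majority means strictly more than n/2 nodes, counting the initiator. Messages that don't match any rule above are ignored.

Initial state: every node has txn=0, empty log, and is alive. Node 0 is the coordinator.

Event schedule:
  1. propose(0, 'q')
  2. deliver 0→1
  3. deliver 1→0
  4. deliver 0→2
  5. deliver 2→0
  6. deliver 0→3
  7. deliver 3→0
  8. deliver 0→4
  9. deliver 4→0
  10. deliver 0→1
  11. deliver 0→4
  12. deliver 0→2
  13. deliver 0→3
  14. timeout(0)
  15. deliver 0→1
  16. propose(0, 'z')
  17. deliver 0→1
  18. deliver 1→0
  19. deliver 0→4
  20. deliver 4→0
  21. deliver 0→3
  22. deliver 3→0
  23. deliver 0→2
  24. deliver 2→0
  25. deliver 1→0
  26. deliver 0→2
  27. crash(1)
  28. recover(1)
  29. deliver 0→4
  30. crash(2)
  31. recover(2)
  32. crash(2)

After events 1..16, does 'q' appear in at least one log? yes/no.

[1] propose(0,'q') → N0(coor t1 [-])
[2] deliver 0→1 → N1(part t1 [-])
[3] deliver 1→0 → ∅
[4] deliver 0→2 → N2(part t1 [-])
[5] deliver 2→0 → ∅
[6] deliver 0→3 → N3(part t1 [-])
[7] deliver 3→0 → ∅
[8] deliver 0→4 → N4(part t1 [-])
[9] deliver 4→0 → N0(coor t1 [q])
[10] deliver 0→1 → N1(part t1 [q])
[11] deliver 0→4 → N4(part t1 [q])
[12] deliver 0→2 → N2(part t1 [q])
[13] deliver 0→3 → N3(part t1 [q])
[14] timeout(0) → N0(coor t2 [q])
[15] deliver 0→1 → N1(part t2 [q])
[16] propose(0,'z') → N0(coor t3 [q])

yes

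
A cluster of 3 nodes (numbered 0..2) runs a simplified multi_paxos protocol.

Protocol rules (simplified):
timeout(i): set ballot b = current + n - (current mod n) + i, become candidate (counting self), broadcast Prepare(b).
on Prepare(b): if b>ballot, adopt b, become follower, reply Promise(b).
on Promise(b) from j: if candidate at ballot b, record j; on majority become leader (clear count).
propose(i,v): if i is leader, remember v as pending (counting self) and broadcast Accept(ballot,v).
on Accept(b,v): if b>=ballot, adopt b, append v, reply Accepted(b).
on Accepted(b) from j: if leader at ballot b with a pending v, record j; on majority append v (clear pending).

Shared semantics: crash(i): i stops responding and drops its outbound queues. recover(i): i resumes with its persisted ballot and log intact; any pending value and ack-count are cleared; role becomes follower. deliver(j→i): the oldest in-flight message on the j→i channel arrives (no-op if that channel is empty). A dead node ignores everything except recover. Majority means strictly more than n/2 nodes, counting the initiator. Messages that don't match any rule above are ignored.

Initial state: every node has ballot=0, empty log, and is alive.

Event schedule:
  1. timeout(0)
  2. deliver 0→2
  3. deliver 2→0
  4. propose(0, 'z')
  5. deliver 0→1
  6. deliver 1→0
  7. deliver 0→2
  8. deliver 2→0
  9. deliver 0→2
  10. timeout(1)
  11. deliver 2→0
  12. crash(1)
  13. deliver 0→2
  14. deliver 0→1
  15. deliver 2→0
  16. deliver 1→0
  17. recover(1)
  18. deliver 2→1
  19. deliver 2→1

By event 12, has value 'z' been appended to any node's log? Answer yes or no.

yes

step 1 timeout(0): 0={cand,b=3,log=-}
step 2 deliver 0→2: 2={foll,b=3,log=-}
step 3 deliver 2→0: 0={lead,b=3,log=-}
step 4 propose(0,'z'): —
step 5 deliver 0→1: 1={foll,b=3,log=-}
step 6 deliver 1→0: —
step 7 deliver 0→2: 2={foll,b=3,log=z}
step 8 deliver 2→0: 0={lead,b=3,log=z}
step 9 deliver 0→2: —
step 10 timeout(1): 1={cand,b=7,log=-}
step 11 deliver 2→0: —
step 12 crash(1): 1={✗cand,b=7,log=-}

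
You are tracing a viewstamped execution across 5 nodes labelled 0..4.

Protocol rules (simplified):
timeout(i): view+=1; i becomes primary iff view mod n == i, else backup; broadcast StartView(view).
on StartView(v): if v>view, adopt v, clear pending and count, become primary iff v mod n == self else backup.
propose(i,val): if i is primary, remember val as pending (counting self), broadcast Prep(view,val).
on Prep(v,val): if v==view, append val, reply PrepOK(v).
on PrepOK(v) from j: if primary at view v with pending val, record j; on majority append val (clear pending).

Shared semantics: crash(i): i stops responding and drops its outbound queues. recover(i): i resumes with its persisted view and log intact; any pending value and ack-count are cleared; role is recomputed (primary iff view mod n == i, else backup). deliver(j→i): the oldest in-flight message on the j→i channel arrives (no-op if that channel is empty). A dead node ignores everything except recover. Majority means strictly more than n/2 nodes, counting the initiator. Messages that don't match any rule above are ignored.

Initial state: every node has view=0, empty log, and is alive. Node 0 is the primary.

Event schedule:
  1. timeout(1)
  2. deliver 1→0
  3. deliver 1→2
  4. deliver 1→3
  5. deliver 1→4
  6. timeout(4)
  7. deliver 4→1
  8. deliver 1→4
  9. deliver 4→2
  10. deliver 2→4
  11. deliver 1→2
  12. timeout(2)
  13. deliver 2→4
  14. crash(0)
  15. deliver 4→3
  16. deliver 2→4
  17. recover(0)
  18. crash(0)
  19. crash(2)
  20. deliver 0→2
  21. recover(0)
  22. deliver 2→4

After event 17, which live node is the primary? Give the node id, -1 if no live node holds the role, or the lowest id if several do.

-1

e1 timeout(1): 1[prim,v=1,-]
e2 deliver 1→0: 0[back,v=1,-]
e3 deliver 1→2: 2[back,v=1,-]
e4 deliver 1→3: 3[back,v=1,-]
e5 deliver 1→4: 4[back,v=1,-]
e6 timeout(4): 4[back,v=2,-]
e7 deliver 4→1: 1[back,v=2,-]
e8 deliver 1→4: ·
e9 deliver 4→2: 2[prim,v=2,-]
e10 deliver 2→4: ·
e11 deliver 1→2: ·
e12 timeout(2): 2[back,v=3,-]
e13 deliver 2→4: 4[back,v=3,-]
e14 crash(0): 0[✗back,v=1,-]
e15 deliver 4→3: 3[back,v=2,-]
e16 deliver 2→4: ·
e17 recover(0): 0[back,v=1,-]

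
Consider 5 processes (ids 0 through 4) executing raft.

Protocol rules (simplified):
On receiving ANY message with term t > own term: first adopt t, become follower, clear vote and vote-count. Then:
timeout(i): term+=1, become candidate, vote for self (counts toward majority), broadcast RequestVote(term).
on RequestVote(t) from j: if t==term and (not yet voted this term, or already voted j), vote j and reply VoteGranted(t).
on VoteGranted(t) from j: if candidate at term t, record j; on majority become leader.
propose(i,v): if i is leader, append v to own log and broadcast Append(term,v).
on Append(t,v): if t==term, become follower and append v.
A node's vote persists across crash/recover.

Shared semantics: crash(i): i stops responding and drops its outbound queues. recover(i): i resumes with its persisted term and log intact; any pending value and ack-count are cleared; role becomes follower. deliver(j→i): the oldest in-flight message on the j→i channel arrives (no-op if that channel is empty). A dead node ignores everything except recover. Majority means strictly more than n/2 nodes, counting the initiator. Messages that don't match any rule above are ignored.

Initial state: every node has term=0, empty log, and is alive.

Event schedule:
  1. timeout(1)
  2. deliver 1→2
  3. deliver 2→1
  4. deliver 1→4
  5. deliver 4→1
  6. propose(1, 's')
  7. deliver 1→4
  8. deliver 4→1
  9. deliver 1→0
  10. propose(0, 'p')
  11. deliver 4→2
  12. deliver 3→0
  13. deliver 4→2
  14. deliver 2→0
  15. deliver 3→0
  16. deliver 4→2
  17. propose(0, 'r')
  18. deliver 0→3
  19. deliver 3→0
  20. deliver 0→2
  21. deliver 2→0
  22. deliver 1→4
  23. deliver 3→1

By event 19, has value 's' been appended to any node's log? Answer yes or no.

[1] timeout(1) → N1(cand t1 [-])
[2] deliver 1→2 → N2(foll t1 [-])
[3] deliver 2→1 → ∅
[4] deliver 1→4 → N4(foll t1 [-])
[5] deliver 4→1 → N1(lead t1 [-])
[6] propose(1,'s') → N1(lead t1 [s])
[7] deliver 1→4 → N4(foll t1 [s])
[8] deliver 4→1 → ∅
[9] deliver 1→0 → N0(foll t1 [-])
[10] propose(0,'p') → ∅
[11] deliver 4→2 → ∅
[12] deliver 3→0 → ∅
[13] deliver 4→2 → ∅
[14] deliver 2→0 → ∅
[15] deliver 3→0 → ∅
[16] deliver 4→2 → ∅
[17] propose(0,'r') → ∅
[18] deliver 0→3 → ∅
[19] deliver 3→0 → ∅

yes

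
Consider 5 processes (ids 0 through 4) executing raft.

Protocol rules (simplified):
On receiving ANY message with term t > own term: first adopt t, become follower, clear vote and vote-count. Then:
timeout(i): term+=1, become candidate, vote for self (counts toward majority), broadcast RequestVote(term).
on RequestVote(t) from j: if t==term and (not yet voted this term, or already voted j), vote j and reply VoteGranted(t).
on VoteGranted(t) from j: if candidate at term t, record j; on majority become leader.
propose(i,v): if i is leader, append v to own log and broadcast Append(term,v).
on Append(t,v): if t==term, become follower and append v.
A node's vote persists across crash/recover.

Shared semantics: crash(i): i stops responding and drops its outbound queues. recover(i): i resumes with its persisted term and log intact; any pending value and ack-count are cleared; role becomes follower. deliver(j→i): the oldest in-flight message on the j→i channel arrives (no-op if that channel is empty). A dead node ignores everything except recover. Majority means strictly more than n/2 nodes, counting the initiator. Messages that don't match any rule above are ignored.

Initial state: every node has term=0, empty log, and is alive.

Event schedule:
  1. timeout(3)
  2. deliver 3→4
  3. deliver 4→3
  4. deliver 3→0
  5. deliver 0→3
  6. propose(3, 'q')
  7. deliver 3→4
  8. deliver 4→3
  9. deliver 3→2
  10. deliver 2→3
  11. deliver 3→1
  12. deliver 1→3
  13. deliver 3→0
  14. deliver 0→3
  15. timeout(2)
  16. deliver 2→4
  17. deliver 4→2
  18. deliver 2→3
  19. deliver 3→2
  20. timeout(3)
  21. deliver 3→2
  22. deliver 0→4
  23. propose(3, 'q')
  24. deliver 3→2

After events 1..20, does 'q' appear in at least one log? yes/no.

yes

1. timeout(3):  <3:cand t1 ->
2. deliver 3→4:  <4:foll t1 ->
3. deliver 4→3:  nop
4. deliver 3→0:  <0:foll t1 ->
5. deliver 0→3:  <3:lead t1 ->
6. propose(3,'q'):  <3:lead t1 q>
7. deliver 3→4:  <4:foll t1 q>
8. deliver 4→3:  nop
9. deliver 3→2:  <2:foll t1 ->
10. deliver 2→3:  nop
11. deliver 3→1:  <1:foll t1 ->
12. deliver 1→3:  nop
13. deliver 3→0:  <0:foll t1 q>
14. deliver 0→3:  nop
15. timeout(2):  <2:cand t2 ->
16. deliver 2→4:  <4:foll t2 q>
17. deliver 4→2:  nop
18. deliver 2→3:  <3:foll t2 q>
19. deliver 3→2:  nop
20. timeout(3):  <3:cand t3 q>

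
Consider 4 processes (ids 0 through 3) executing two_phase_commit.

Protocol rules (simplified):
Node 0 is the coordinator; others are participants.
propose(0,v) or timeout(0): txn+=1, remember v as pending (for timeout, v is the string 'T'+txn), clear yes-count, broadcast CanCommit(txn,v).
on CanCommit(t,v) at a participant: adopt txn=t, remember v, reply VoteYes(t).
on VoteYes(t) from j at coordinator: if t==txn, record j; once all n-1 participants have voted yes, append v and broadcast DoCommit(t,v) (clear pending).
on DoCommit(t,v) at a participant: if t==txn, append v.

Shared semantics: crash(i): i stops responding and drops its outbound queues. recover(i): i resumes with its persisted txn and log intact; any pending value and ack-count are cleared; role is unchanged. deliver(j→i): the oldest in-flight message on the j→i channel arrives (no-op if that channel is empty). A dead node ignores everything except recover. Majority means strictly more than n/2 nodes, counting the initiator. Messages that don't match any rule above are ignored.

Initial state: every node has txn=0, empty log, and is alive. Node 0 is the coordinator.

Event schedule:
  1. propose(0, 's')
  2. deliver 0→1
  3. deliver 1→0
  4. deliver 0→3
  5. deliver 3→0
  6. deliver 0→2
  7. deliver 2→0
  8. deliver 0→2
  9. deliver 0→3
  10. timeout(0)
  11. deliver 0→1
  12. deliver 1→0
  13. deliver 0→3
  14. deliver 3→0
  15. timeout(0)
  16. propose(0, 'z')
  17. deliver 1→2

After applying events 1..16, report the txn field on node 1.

1

[1] propose(0,'s') → N0(coor t1 [-])
[2] deliver 0→1 → N1(part t1 [-])
[3] deliver 1→0 → ∅
[4] deliver 0→3 → N3(part t1 [-])
[5] deliver 3→0 → ∅
[6] deliver 0→2 → N2(part t1 [-])
[7] deliver 2→0 → N0(coor t1 [s])
[8] deliver 0→2 → N2(part t1 [s])
[9] deliver 0→3 → N3(part t1 [s])
[10] timeout(0) → N0(coor t2 [s])
[11] deliver 0→1 → N1(part t1 [s])
[12] deliver 1→0 → ∅
[13] deliver 0→3 → N3(part t2 [s])
[14] deliver 3→0 → ∅
[15] timeout(0) → N0(coor t3 [s])
[16] propose(0,'z') → N0(coor t4 [s])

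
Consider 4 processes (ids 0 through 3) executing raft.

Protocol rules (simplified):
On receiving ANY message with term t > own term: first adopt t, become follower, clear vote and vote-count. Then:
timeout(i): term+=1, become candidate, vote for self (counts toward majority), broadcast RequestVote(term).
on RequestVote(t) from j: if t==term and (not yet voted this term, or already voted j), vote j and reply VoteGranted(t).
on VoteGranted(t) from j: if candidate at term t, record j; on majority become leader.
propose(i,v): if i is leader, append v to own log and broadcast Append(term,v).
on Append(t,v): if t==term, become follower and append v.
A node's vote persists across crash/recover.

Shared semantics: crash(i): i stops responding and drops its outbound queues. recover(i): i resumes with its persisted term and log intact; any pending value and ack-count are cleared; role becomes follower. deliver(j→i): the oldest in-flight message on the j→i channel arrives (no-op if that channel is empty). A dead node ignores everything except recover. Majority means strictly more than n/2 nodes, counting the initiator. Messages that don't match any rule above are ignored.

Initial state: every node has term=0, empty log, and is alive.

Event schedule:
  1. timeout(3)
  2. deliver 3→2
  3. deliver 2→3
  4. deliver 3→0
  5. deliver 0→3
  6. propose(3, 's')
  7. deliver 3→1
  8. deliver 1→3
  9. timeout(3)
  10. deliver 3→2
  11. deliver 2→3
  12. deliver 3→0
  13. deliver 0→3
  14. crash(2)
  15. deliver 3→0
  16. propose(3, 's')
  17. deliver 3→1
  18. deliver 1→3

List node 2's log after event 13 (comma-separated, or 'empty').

step 1 timeout(3): 3={cand,t=1,log=-}
step 2 deliver 3→2: 2={foll,t=1,log=-}
step 3 deliver 2→3: —
step 4 deliver 3→0: 0={foll,t=1,log=-}
step 5 deliver 0→3: 3={lead,t=1,log=-}
step 6 propose(3,'s'): 3={lead,t=1,log=s}
step 7 deliver 3→1: 1={foll,t=1,log=-}
step 8 deliver 1→3: —
step 9 timeout(3): 3={cand,t=2,log=s}
step 10 deliver 3→2: 2={foll,t=1,log=s}
step 11 deliver 2→3: —
step 12 deliver 3→0: 0={foll,t=1,log=s}
step 13 deliver 0→3: —

s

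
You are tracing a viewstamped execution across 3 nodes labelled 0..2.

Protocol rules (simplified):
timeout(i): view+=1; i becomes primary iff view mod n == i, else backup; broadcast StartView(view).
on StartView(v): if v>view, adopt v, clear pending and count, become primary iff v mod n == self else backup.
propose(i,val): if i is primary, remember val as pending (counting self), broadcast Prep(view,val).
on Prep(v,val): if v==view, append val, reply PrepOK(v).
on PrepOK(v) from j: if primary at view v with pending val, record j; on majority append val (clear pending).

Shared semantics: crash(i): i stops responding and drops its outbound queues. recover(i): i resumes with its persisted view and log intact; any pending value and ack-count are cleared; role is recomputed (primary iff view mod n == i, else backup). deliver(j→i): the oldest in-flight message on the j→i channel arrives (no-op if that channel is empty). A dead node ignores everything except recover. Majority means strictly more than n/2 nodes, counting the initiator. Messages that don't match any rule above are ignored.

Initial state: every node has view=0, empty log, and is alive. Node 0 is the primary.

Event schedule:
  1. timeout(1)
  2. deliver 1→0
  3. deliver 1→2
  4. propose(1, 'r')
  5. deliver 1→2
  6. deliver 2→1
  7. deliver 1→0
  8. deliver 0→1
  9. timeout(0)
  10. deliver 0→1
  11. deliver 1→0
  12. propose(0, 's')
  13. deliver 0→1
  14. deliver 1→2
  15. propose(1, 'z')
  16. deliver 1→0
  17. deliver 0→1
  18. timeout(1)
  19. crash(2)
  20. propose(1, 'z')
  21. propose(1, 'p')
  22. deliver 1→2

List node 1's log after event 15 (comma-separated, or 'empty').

1. timeout(1):  <1:prim v1 ->
2. deliver 1→0:  <0:back v1 ->
3. deliver 1→2:  <2:back v1 ->
4. propose(1,'r'):  nop
5. deliver 1→2:  <2:back v1 r>
6. deliver 2→1:  <1:prim v1 r>
7. deliver 1→0:  <0:back v1 r>
8. deliver 0→1:  nop
9. timeout(0):  <0:back v2 r>
10. deliver 0→1:  <1:back v2 r>
11. deliver 1→0:  nop
12. propose(0,'s'):  nop
13. deliver 0→1:  nop
14. deliver 1→2:  nop
15. propose(1,'z'):  nop

r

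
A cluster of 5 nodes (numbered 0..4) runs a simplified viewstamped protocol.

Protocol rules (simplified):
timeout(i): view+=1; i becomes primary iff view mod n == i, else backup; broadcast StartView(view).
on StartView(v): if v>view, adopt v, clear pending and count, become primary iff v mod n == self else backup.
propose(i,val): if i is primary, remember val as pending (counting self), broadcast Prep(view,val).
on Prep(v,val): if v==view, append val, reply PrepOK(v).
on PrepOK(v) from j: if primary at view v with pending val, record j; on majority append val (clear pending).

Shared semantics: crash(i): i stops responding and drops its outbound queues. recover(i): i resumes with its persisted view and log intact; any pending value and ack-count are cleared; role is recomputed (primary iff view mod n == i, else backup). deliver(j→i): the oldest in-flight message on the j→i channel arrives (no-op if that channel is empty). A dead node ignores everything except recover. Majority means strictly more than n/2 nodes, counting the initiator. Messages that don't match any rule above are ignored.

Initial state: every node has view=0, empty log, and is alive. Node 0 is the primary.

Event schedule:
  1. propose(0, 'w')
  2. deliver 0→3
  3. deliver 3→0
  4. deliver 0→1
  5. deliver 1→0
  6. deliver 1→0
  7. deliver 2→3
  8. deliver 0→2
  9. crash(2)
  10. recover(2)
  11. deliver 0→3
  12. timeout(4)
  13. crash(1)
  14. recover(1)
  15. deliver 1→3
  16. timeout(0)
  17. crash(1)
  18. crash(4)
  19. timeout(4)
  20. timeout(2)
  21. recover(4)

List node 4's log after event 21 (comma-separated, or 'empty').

e1 propose(0,'w'): ·
e2 deliver 0→3: 3[back,v=0,w]
e3 deliver 3→0: ·
e4 deliver 0→1: 1[back,v=0,w]
e5 deliver 1→0: 0[prim,v=0,w]
e6 deliver 1→0: ·
e7 deliver 2→3: ·
e8 deliver 0→2: 2[back,v=0,w]
e9 crash(2): 2[✗back,v=0,w]
e10 recover(2): 2[back,v=0,w]
e11 deliver 0→3: ·
e12 timeout(4): 4[back,v=1,-]
e13 crash(1): 1[✗back,v=0,w]
e14 recover(1): 1[back,v=0,w]
e15 deliver 1→3: ·
e16 timeout(0): 0[back,v=1,w]
e17 crash(1): 1[✗back,v=0,w]
e18 crash(4): 4[✗back,v=1,-]
e19 timeout(4): ·
e20 timeout(2): 2[back,v=1,w]
e21 recover(4): 4[back,v=1,-]

empty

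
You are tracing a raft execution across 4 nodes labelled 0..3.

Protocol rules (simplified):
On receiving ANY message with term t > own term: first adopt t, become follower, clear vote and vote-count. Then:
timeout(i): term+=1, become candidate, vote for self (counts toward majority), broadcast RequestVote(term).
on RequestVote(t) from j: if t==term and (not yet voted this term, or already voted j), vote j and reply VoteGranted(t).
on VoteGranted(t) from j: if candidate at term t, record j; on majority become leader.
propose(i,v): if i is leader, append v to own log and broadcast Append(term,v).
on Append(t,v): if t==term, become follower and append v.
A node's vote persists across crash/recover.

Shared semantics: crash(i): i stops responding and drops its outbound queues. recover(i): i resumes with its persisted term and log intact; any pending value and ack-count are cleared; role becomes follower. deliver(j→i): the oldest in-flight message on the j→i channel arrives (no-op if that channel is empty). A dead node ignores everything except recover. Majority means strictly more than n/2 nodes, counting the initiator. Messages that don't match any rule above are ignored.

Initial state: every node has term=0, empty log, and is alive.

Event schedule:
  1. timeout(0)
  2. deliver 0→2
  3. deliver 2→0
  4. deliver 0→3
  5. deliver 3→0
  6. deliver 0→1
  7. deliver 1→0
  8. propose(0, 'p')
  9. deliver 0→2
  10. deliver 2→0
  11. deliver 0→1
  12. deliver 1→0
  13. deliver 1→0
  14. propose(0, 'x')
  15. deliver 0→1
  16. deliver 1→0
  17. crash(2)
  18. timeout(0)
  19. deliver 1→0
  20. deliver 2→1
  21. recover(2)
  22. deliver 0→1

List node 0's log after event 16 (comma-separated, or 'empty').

[1] timeout(0) → N0(cand t1 [-])
[2] deliver 0→2 → N2(foll t1 [-])
[3] deliver 2→0 → ∅
[4] deliver 0→3 → N3(foll t1 [-])
[5] deliver 3→0 → N0(lead t1 [-])
[6] deliver 0→1 → N1(foll t1 [-])
[7] deliver 1→0 → ∅
[8] propose(0,'p') → N0(lead t1 [p])
[9] deliver 0→2 → N2(foll t1 [p])
[10] deliver 2→0 → ∅
[11] deliver 0→1 → N1(foll t1 [p])
[12] deliver 1→0 → ∅
[13] deliver 1→0 → ∅
[14] propose(0,'x') → N0(lead t1 [p,x])
[15] deliver 0→1 → N1(foll t1 [p,x])
[16] deliver 1→0 → ∅

p,x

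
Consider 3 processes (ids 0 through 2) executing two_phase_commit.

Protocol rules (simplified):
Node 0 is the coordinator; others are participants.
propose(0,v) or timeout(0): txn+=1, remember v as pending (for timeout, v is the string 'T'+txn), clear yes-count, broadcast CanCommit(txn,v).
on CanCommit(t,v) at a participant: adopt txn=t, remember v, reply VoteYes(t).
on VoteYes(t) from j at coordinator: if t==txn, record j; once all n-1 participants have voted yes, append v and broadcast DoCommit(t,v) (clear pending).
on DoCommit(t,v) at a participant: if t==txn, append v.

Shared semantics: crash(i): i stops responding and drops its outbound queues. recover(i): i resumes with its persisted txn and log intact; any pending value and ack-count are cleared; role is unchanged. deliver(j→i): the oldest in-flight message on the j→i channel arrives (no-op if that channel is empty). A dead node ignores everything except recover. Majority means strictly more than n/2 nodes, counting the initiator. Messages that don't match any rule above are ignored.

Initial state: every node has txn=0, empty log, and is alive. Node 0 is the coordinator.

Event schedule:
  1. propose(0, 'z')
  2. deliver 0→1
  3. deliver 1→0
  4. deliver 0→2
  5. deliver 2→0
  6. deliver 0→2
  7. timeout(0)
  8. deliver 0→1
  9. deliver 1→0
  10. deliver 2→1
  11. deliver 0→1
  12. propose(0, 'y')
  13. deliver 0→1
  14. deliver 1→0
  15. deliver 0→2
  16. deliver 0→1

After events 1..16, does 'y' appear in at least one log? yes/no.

no

step 1 propose(0,'z'): 0={coor,t=1,log=-}
step 2 deliver 0→1: 1={part,t=1,log=-}
step 3 deliver 1→0: —
step 4 deliver 0→2: 2={part,t=1,log=-}
step 5 deliver 2→0: 0={coor,t=1,log=z}
step 6 deliver 0→2: 2={part,t=1,log=z}
step 7 timeout(0): 0={coor,t=2,log=z}
step 8 deliver 0→1: 1={part,t=1,log=z}
step 9 deliver 1→0: —
step 10 deliver 2→1: —
step 11 deliver 0→1: 1={part,t=2,log=z}
step 12 propose(0,'y'): 0={coor,t=3,log=z}
step 13 deliver 0→1: 1={part,t=3,log=z}
step 14 deliver 1→0: —
step 15 deliver 0→2: 2={part,t=2,log=z}
step 16 deliver 0→1: —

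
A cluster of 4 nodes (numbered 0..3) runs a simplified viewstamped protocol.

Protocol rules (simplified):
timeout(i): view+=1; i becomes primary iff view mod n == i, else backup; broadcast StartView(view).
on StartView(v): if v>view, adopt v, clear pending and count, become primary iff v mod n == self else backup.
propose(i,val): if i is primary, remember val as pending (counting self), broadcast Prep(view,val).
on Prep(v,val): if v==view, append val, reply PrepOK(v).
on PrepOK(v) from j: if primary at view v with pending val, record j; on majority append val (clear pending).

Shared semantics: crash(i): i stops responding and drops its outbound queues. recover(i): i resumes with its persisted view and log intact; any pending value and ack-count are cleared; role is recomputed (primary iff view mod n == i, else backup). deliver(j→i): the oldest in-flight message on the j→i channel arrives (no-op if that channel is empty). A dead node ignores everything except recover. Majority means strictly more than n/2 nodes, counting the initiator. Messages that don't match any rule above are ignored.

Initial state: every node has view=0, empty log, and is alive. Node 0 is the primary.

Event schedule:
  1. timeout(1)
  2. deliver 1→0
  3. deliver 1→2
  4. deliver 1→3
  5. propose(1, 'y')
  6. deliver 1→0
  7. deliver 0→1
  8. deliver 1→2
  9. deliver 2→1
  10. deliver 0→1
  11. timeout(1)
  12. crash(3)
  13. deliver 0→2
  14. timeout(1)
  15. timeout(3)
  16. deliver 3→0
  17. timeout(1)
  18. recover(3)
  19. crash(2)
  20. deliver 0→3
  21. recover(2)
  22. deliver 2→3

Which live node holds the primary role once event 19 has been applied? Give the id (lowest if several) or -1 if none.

-1

after 1 — timeout(1): n1:prim/v1/[-]
after 2 — deliver 1→0: n0:back/v1/[-]
after 3 — deliver 1→2: n2:back/v1/[-]
after 4 — deliver 1→3: n3:back/v1/[-]
after 5 — propose(1,'y'): ·
after 6 — deliver 1→0: n0:back/v1/[y]
after 7 — deliver 0→1: ·
after 8 — deliver 1→2: n2:back/v1/[y]
after 9 — deliver 2→1: n1:prim/v1/[y]
after 10 — deliver 0→1: ·
after 11 — timeout(1): n1:back/v2/[y]
after 12 — crash(3): n3:✗back/v1/[-]
after 13 — deliver 0→2: ·
after 14 — timeout(1): n1:back/v3/[y]
after 15 — timeout(3): ·
after 16 — deliver 3→0: ·
after 17 — timeout(1): n1:back/v4/[y]
after 18 — recover(3): n3:back/v1/[-]
after 19 — crash(2): n2:✗back/v1/[y]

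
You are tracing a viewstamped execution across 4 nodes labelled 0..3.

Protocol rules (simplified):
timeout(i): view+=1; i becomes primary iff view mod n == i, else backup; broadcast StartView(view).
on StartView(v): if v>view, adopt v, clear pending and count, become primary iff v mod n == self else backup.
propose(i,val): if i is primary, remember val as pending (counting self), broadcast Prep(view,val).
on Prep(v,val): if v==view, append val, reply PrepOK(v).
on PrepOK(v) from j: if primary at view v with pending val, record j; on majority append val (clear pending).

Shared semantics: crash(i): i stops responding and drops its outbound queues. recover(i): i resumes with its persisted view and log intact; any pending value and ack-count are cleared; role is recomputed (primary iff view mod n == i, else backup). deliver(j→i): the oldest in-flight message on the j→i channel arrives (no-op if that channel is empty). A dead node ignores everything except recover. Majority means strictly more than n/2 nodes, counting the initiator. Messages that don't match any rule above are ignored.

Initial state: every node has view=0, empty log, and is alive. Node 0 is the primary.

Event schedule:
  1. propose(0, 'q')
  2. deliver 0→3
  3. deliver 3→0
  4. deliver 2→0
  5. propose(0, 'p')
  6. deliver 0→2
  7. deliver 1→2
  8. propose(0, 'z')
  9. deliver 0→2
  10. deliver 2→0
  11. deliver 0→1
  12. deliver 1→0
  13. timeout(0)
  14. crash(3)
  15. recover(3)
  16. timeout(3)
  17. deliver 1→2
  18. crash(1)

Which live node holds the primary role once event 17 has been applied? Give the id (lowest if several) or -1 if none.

1. propose(0,'q'):  nop
2. deliver 0→3:  <3:back v0 q>
3. deliver 3→0:  nop
4. deliver 2→0:  nop
5. propose(0,'p'):  nop
6. deliver 0→2:  <2:back v0 q>
7. deliver 1→2:  nop
8. propose(0,'z'):  nop
9. deliver 0→2:  <2:back v0 q,p>
10. deliver 2→0:  nop
11. deliver 0→1:  <1:back v0 q>
12. deliver 1→0:  <0:prim v0 z>
13. timeout(0):  <0:back v1 z>
14. crash(3):  <3:✗back v0 q>
15. recover(3):  <3:back v0 q>
16. timeout(3):  <3:back v1 q>
17. deliver 1→2:  nop

-1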